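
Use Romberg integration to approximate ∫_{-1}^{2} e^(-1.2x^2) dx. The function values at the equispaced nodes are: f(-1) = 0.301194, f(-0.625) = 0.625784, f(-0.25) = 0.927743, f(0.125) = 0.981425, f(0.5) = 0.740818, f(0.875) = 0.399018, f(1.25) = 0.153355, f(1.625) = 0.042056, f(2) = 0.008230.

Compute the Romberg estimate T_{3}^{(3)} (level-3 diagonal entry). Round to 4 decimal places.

T_{0}^{(0)} (trapezoid, 1 panel, h=3.0000): 0.464136
T_{1}^{(0)} (trapezoid, 2 panels, h=1.5000): 1.343295
T_{2}^{(0)} (trapezoid, 4 panels, h=0.7500): 1.482471
T_{3}^{(0)} (trapezoid, 8 panels, h=0.3750): 1.509342
T_{1}^{(1)} = 1.343295 + (1.343295 − 0.464136)/3 = 1.636348
T_{2}^{(1)} = 1.482471 + (1.482471 − 1.343295)/3 = 1.528863
T_{3}^{(1)} = 1.509342 + (1.509342 − 1.482471)/3 = 1.518299
T_{2}^{(2)} = 1.528863 + (1.528863 − 1.636348)/15 = 1.521697
T_{3}^{(2)} = 1.518299 + (1.518299 − 1.528863)/15 = 1.517595
T_{3}^{(3)} = 1.517595 + (1.517595 − 1.521697)/63 = 1.517530

1.5175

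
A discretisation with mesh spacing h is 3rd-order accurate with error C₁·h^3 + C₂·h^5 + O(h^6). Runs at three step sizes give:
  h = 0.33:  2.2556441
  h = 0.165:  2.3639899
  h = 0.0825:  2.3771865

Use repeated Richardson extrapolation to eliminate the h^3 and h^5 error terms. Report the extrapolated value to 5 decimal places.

First eliminate the h^3 term (factor 2^3 = 8):
  B₁ = (8·2.3639899 − 2.2556441)/7 = 2.3794679
  B₂ = (8·2.3771865 − 2.3639899)/7 = 2.3790717
Then eliminate the h^5 term (factor 2^5 = 32):
  (32·2.3790717 − 2.3794679)/31 = 2.3790589

2.37906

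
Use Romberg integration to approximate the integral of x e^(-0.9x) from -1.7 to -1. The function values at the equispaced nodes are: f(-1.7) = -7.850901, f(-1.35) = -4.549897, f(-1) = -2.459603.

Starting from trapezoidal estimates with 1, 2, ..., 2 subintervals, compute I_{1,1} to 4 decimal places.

I_{0,0} (trapezoid, 1 panel, h=0.7000): -3.608676
I_{1,0} (trapezoid, 2 panels, h=0.3500): -3.396802
I_{1,1} = -3.396802 + (-3.396802 − (-3.608676))/3 = -3.326177

-3.3262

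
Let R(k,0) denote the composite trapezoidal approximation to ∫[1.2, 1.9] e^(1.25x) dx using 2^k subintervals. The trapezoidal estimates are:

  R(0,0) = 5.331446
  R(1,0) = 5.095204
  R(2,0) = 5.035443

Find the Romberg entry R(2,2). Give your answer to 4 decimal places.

5.0155

R(1,1) = 5.095204 + (5.095204 − 5.331446)/3 = 5.016457
R(2,1) = (4·5.035443 − 5.095204) / 3 = 5.015523
R(2,2) = (16·5.015523 − 5.016457) / 15 = 5.015461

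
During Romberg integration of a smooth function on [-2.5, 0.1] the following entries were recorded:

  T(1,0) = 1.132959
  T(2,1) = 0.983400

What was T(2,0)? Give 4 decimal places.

1.0208

From T(2,1) = (4·T(2,0) − T(1,0))/3, solve for T(2,0):
4·T(2,0) = 3·0.983400 + 1.132959 = 4.083159
T(2,0) = 1.020790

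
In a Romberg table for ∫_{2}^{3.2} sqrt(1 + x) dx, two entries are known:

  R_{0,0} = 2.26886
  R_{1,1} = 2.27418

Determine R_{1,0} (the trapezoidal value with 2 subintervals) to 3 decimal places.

2.273

From R_{1,1} = (4·R_{1,0} − R_{0,0})/3, solve for R_{1,0}:
4·R_{1,0} = 3·2.27418 + 2.26886 = 9.09140
R_{1,0} = 2.27285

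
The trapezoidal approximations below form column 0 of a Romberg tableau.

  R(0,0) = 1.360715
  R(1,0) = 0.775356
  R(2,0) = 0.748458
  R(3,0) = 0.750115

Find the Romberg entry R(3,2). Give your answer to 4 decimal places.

R(2,1) = (4·0.748458 − 0.775356) / 3 = 0.739492
R(3,1) = (4·0.750115 − 0.748458) / 3 = 0.750667
R(3,2) = 0.750667 + (0.750667 − 0.739492)/15 = 0.751412
(Column j=1 coincides with Simpson's rule on the same nodes.)

0.7514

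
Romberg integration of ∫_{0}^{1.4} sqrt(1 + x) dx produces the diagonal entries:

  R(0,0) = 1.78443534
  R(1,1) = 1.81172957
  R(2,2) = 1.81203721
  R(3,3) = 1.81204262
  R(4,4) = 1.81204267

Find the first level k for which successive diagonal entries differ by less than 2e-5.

k = 3

|R(1,1) − R(0,0)| = 0.02729423 ≥ 2e-5
|R(2,2) − R(1,1)| = 0.00030764 ≥ 2e-5
|R(3,3) − R(2,2)| = 0.00000541 < 2e-5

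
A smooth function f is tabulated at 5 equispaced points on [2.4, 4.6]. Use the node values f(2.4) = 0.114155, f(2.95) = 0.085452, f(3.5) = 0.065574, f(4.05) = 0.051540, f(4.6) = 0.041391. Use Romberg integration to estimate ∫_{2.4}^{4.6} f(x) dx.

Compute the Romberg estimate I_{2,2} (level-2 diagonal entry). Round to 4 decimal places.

0.1530

I_{0,0} (trapezoid, 1 panel, h=2.2000): 0.171101
I_{1,0} (trapezoid, 2 panels, h=1.1000): 0.157682
I_{2,0} (trapezoid, 4 panels, h=0.5500): 0.154186
I_{1,1} = 0.157682 + (0.157682 − 0.171101)/3 = 0.153209
I_{2,1} = 0.154186 + (0.154186 − 0.157682)/3 = 0.153021
I_{2,2} = 0.153021 + (0.153021 − 0.153209)/15 = 0.153008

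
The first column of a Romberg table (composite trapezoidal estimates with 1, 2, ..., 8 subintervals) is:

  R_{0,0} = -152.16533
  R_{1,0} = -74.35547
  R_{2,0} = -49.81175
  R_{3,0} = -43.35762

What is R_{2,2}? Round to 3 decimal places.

R_{1,1} = (4·(-74.35547) − (-152.16533)) / 3 = -48.41885
R_{2,1} = -49.81175 + (-49.81175 − (-74.35547))/3 = -41.63051
R_{2,2} = (16·(-41.63051) − (-48.41885)) / 15 = -41.17795

-41.178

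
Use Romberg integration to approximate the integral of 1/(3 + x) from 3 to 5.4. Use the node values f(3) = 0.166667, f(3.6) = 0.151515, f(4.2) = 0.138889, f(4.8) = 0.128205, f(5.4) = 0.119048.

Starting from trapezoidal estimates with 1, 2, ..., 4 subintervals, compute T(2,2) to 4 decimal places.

T(0,0) (trapezoid, 1 panel, h=2.4000): 0.342858
T(1,0) (trapezoid, 2 panels, h=1.2000): 0.338096
T(2,0) (trapezoid, 4 panels, h=0.6000): 0.336880
T(1,1) = 0.338096 + (0.338096 − 0.342858)/3 = 0.336509
T(2,1) = 0.336880 + (0.336880 − 0.338096)/3 = 0.336475
T(2,2) = 0.336475 + (0.336475 − 0.336509)/15 = 0.336473

0.3365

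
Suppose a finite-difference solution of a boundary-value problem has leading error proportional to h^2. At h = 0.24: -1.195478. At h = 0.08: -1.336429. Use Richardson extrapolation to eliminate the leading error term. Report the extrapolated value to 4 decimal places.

Extrapolated value = (9·A(h/3) − A(h)) / (9 − 1)
= (9·(-1.336429) − (-1.195478)) / 8
= -10.832383 / 8 = -1.354048

-1.3540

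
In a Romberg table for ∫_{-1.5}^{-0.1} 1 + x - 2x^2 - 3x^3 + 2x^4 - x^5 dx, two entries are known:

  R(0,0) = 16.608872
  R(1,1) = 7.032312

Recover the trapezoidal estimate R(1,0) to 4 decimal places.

9.4265

From R(1,1) = (4·R(1,0) − R(0,0))/3, solve for R(1,0):
4·R(1,0) = 3·7.032312 + 16.608872 = 37.705808
R(1,0) = 9.426452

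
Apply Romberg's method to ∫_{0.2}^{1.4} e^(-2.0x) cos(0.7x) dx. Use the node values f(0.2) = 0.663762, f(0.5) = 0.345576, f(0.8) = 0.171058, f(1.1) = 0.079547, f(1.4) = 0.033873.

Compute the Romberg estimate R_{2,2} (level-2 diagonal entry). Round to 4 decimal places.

0.2739

R_{0,0} (trapezoid, 1 panel, h=1.2000): 0.418581
R_{1,0} (trapezoid, 2 panels, h=0.6000): 0.311925
R_{2,0} (trapezoid, 4 panels, h=0.3000): 0.283500
R_{1,1} = 0.311925 + (0.311925 − 0.418581)/3 = 0.276373
R_{2,1} = 0.283500 + (0.283500 − 0.311925)/3 = 0.274025
R_{2,2} = 0.274025 + (0.274025 − 0.276373)/15 = 0.273868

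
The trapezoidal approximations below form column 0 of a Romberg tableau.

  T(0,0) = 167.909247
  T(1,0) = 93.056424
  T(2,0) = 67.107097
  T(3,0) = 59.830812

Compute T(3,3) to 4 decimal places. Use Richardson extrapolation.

57.3277

T(1,1) = (4·93.056424 − 167.909247) / 3 = 68.105483
T(2,1) = (4·67.107097 − 93.056424) / 3 = 58.457321
T(3,1) = (4·59.830812 − 67.107097) / 3 = 57.405384
T(2,2) = (16·58.457321 − 68.105483) / 15 = 57.814110
T(3,2) = (16·57.405384 − 58.457321) / 15 = 57.335255
T(3,3) = (64·57.335255 − 57.814110) / 63 = 57.327654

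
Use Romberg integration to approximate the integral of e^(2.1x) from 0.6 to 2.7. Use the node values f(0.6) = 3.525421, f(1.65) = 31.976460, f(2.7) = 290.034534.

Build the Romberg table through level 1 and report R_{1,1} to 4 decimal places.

R_{0,0} (trapezoid, 1 panel, h=2.1000): 308.237953
R_{1,0} (trapezoid, 2 panels, h=1.0500): 187.694259
R_{1,1} = 187.694259 + (187.694259 − 308.237953)/3 = 147.513028

147.5130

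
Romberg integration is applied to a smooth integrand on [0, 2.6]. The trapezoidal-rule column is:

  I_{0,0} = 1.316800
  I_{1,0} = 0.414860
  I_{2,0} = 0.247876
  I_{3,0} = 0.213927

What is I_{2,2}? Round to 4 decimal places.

0.1974

Richardson extrapolation on the trapezoidal column (denominator 4−1=3):
I_{1,1} = (4·0.414860 − 1.316800) / 3 = 0.114213
I_{2,1} = 0.247876 + (0.247876 − 0.414860)/3 = 0.192215
I_{2,2} = 0.192215 + (0.192215 − 0.114213)/15 = 0.197415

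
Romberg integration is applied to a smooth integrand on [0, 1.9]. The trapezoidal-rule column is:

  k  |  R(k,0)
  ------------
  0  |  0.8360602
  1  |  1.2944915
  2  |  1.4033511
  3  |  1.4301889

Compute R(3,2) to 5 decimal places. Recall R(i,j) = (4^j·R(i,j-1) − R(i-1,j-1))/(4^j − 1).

R(2,1) = (4·1.4033511 − 1.2944915) / 3 = 1.4396376
R(3,1) = (4·1.4301889 − 1.4033511) / 3 = 1.4391348
R(3,2) = 1.4391348 + (1.4391348 − 1.4396376)/15 = 1.4391013

1.43910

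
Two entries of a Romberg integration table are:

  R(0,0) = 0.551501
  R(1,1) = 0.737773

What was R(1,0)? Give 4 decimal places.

From R(1,1) = (4·R(1,0) − R(0,0))/3, solve for R(1,0):
4·R(1,0) = 3·0.737773 + 0.551501 = 2.764820
R(1,0) = 0.691205

0.6912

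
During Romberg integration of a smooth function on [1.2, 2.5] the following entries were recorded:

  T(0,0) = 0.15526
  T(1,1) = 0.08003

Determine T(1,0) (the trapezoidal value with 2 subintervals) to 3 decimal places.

0.099

From T(1,1) = (4·T(1,0) − T(0,0))/3, solve for T(1,0):
4·T(1,0) = 3·0.08003 + 0.15526 = 0.39535
T(1,0) = 0.09884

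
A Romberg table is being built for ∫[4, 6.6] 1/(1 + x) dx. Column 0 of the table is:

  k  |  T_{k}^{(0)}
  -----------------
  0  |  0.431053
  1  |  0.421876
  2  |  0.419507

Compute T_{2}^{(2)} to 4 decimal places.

Richardson extrapolation on the trapezoidal column (denominator 4−1=3):
T_{1}^{(1)} = 0.421876 + (0.421876 − 0.431053)/3 = 0.418817
T_{2}^{(1)} = 0.419507 + (0.419507 − 0.421876)/3 = 0.418717
T_{2}^{(2)} = 0.418717 + (0.418717 − 0.418817)/15 = 0.418710

0.4187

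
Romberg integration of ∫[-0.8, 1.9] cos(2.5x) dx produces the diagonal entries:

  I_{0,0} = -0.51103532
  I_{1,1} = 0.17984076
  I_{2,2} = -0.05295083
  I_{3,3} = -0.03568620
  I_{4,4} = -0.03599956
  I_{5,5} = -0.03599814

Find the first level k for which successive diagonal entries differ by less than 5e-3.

|I_{1,1} − I_{0,0}| = 0.69087608 ≥ 5e-3
|I_{2,2} − I_{1,1}| = 0.23279159 ≥ 5e-3
|I_{3,3} − I_{2,2}| = 0.01726463 ≥ 5e-3
|I_{4,4} − I_{3,3}| = 0.00031336 < 5e-3

k = 4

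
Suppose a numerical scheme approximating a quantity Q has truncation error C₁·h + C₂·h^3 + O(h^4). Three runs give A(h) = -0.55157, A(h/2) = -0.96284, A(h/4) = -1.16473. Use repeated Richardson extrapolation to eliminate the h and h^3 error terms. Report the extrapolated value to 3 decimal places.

First eliminate the h term (factor 2^1 = 2):
  B₁ = (2·(-0.96284) − (-0.55157))/1 = -1.37411
  B₂ = (2·(-1.16473) − (-0.96284))/1 = -1.36662
Then eliminate the h^3 term (factor 2^3 = 8):
  (8·(-1.36662) − (-1.37411))/7 = -1.36555

-1.366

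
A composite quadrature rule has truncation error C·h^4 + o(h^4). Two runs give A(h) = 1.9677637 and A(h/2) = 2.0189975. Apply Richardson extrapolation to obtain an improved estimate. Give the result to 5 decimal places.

2.02241

Extrapolated value = (16·A(h/2) − A(h)) / (16 − 1)
= (16·2.0189975 − 1.9677637) / 15
= 30.3361963 / 15 = 2.0224131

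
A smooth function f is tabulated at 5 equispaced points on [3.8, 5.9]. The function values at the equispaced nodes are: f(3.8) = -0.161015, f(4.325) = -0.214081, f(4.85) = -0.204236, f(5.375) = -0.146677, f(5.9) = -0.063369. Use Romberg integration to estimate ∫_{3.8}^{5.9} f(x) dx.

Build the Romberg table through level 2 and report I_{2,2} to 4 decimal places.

-0.3632

I_{0,0} (trapezoid, 1 panel, h=2.1000): -0.235603
I_{1,0} (trapezoid, 2 panels, h=1.0500): -0.332249
I_{2,0} (trapezoid, 4 panels, h=0.5250): -0.355523
I_{1,1} = -0.332249 + (-0.332249 − (-0.235603))/3 = -0.364464
I_{2,1} = -0.355523 + (-0.355523 − (-0.332249))/3 = -0.363281
I_{2,2} = -0.363281 + (-0.363281 − (-0.364464))/15 = -0.363202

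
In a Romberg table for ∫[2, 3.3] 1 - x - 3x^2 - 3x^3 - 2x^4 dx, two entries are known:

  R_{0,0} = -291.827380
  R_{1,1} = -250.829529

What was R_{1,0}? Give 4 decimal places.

From R_{1,1} = (4·R_{1,0} − R_{0,0})/3, solve for R_{1,0}:
4·R_{1,0} = 3·(-250.829529) + (-291.827380) = -1044.315967
R_{1,0} = -261.078992

-261.0790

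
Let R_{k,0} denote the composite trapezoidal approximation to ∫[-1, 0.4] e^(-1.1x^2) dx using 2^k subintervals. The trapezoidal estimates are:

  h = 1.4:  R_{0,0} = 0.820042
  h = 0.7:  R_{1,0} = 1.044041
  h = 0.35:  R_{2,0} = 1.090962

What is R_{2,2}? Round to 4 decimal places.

R_{1,1} = (4·1.044041 − 0.820042) / 3 = 1.118707
R_{2,1} = (4·1.090962 − 1.044041) / 3 = 1.106602
R_{2,2} = (16·1.106602 − 1.118707) / 15 = 1.105795

1.1058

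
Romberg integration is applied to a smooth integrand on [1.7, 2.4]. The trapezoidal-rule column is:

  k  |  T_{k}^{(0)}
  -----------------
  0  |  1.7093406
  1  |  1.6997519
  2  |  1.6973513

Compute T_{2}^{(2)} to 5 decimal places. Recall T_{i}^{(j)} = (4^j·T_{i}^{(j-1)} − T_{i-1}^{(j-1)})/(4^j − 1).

Richardson extrapolation on the trapezoidal column (denominator 4−1=3):
T_{1}^{(1)} = (4·1.6997519 − 1.7093406) / 3 = 1.6965557
T_{2}^{(1)} = (4·1.6973513 − 1.6997519) / 3 = 1.6965511
T_{2}^{(2)} = (16·1.6965511 − 1.6965557) / 15 = 1.6965508

1.69655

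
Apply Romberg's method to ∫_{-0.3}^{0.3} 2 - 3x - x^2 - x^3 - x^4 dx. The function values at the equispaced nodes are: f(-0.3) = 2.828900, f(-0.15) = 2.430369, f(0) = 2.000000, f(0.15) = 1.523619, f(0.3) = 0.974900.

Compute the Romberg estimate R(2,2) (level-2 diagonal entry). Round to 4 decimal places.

R(0,0) (trapezoid, 1 panel, h=0.6000): 1.141140
R(1,0) (trapezoid, 2 panels, h=0.3000): 1.170570
R(2,0) (trapezoid, 4 panels, h=0.1500): 1.178383
R(1,1) = 1.170570 + (1.170570 − 1.141140)/3 = 1.180380
R(2,1) = 1.178383 + (1.178383 − 1.170570)/3 = 1.180987
R(2,2) = 1.180987 + (1.180987 − 1.180380)/15 = 1.181027

1.1810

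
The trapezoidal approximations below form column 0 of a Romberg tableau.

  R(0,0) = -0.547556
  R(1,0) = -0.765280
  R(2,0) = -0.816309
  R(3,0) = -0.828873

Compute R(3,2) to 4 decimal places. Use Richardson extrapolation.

-0.8330

Richardson extrapolation on the trapezoidal column (denominator 4−1=3):
R(2,1) = -0.816309 + (-0.816309 − (-0.765280))/3 = -0.833319
R(3,1) = (4·(-0.828873) − (-0.816309)) / 3 = -0.833061
R(3,2) = (16·(-0.833061) − (-0.833319)) / 15 = -0.833044
(Column j=1 coincides with Simpson's rule on the same nodes.)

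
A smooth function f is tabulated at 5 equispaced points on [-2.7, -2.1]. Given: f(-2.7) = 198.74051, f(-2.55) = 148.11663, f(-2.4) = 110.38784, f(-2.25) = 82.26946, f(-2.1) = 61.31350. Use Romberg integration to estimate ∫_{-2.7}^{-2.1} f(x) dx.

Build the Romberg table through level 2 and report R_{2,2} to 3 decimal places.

70.116

R_{0,0} (trapezoid, 1 panel, h=0.6000): 78.01620
R_{1,0} (trapezoid, 2 panels, h=0.3000): 72.12445
R_{2,0} (trapezoid, 4 panels, h=0.1500): 70.62014
R_{1,1} = 72.12445 + (72.12445 − 78.01620)/3 = 70.16053
R_{2,1} = 70.62014 + (70.62014 − 72.12445)/3 = 70.11870
R_{2,2} = 70.11870 + (70.11870 − 70.16053)/15 = 70.11591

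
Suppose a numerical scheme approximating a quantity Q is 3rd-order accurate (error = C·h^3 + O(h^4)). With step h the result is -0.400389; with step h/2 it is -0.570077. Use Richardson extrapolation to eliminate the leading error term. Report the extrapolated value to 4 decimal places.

-0.5943

Extrapolated value = (8·A(h/2) − A(h)) / (8 − 1)
= (8·(-0.570077) − (-0.400389)) / 7
= -4.160227 / 7 = -0.594318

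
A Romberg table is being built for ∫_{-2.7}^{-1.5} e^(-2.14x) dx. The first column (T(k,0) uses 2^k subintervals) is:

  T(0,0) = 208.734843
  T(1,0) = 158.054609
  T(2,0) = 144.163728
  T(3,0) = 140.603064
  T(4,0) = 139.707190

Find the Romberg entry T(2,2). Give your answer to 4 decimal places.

139.4249

Richardson extrapolation on the trapezoidal column (denominator 4−1=3):
T(1,1) = (4·158.054609 − 208.734843) / 3 = 141.161198
T(2,1) = 144.163728 + (144.163728 − 158.054609)/3 = 139.533434
T(2,2) = 139.533434 + (139.533434 − 141.161198)/15 = 139.424916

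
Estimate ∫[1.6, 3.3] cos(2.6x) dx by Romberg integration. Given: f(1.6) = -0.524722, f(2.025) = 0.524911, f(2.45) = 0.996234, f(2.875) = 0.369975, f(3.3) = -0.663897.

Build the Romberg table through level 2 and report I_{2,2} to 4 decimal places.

0.6096

I_{0,0} (trapezoid, 1 panel, h=1.7000): -1.010326
I_{1,0} (trapezoid, 2 panels, h=0.8500): 0.341636
I_{2,0} (trapezoid, 4 panels, h=0.4250): 0.551144
I_{1,1} = 0.341636 + (0.341636 − (-1.010326))/3 = 0.792290
I_{2,1} = 0.551144 + (0.551144 − 0.341636)/3 = 0.620980
I_{2,2} = 0.620980 + (0.620980 − 0.792290)/15 = 0.609559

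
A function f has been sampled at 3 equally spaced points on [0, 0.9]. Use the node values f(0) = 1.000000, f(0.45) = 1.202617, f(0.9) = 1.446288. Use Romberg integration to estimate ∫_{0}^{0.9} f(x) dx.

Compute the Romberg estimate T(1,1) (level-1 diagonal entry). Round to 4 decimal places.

1.0885

T(0,0) (trapezoid, 1 panel, h=0.9000): 1.100830
T(1,0) (trapezoid, 2 panels, h=0.4500): 1.091592
T(1,1) = 1.091592 + (1.091592 − 1.100830)/3 = 1.088513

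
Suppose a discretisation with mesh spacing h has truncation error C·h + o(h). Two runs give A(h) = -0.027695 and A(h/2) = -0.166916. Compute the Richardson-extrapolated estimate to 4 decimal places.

-0.3061

The leading error scales as h; refining by a factor of 2 reduces it by 2^1 = 2.
Extrapolated value = (2·A(h/2) − A(h)) / (2 − 1)
= (2·(-0.166916) − (-0.027695)) / 1
= -0.306137 / 1 = -0.306137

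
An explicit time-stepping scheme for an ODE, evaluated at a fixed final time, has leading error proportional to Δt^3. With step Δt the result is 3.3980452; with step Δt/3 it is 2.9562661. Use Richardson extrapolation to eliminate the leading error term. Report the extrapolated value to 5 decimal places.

2.93927

The leading error scales as Δt^3; refining by a factor of 3 reduces it by 3^3 = 27.
Extrapolated value = (27·A(Δt/3) − A(Δt)) / (27 − 1)
= (27·2.9562661 − 3.3980452) / 26
= 76.4211395 / 26 = 2.9392746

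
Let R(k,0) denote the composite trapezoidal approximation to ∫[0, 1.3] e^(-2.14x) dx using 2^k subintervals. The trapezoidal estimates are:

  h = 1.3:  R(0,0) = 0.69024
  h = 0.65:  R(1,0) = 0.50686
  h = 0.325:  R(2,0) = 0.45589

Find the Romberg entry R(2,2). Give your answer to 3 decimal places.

R(1,1) = 0.50686 + (0.50686 − 0.69024)/3 = 0.44573
R(2,1) = 0.45589 + (0.45589 − 0.50686)/3 = 0.43890
R(2,2) = 0.43890 + (0.43890 − 0.44573)/15 = 0.43844

0.438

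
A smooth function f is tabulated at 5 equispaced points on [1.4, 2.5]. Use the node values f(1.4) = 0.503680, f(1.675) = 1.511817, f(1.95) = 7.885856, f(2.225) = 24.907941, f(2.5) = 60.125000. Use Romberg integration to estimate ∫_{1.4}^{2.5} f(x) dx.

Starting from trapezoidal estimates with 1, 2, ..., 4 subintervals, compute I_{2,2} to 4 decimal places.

16.6768

I_{0,0} (trapezoid, 1 panel, h=1.1000): 33.345774
I_{1,0} (trapezoid, 2 panels, h=0.5500): 21.010108
I_{2,0} (trapezoid, 4 panels, h=0.2750): 17.770487
I_{1,1} = 21.010108 + (21.010108 − 33.345774)/3 = 16.898219
I_{2,1} = 17.770487 + (17.770487 − 21.010108)/3 = 16.690613
I_{2,2} = 16.690613 + (16.690613 − 16.898219)/15 = 16.676773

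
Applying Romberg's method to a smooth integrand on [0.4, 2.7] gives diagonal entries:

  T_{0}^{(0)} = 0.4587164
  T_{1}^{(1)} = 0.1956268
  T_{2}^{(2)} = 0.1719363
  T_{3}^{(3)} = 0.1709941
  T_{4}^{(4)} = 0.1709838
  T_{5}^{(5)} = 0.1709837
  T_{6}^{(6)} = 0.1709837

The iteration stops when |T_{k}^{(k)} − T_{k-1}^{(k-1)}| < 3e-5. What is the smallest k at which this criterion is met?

k = 4

|T_{1}^{(1)} − T_{0}^{(0)}| = 0.2630896 ≥ 3e-5
|T_{2}^{(2)} − T_{1}^{(1)}| = 0.0236905 ≥ 3e-5
|T_{3}^{(3)} − T_{2}^{(2)}| = 0.0009422 ≥ 3e-5
|T_{4}^{(4)} − T_{3}^{(3)}| = 0.0000103 < 3e-5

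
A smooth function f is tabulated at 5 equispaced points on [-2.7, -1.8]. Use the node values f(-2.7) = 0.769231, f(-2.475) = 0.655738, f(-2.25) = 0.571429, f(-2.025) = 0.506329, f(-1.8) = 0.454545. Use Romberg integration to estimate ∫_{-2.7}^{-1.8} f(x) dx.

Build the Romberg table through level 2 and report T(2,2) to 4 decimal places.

T(0,0) (trapezoid, 1 panel, h=0.9000): 0.550699
T(1,0) (trapezoid, 2 panels, h=0.4500): 0.532493
T(2,0) (trapezoid, 4 panels, h=0.2250): 0.527711
T(1,1) = 0.532493 + (0.532493 − 0.550699)/3 = 0.526424
T(2,1) = 0.527711 + (0.527711 − 0.532493)/3 = 0.526117
T(2,2) = 0.526117 + (0.526117 − 0.526424)/15 = 0.526097

0.5261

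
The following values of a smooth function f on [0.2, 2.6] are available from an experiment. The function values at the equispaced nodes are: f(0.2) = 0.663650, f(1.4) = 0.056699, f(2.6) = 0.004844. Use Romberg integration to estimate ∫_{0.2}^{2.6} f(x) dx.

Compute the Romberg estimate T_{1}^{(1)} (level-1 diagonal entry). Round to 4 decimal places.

T_{0}^{(0)} (trapezoid, 1 panel, h=2.4000): 0.802193
T_{1}^{(0)} (trapezoid, 2 panels, h=1.2000): 0.469135
T_{1}^{(1)} = 0.469135 + (0.469135 − 0.802193)/3 = 0.358116

0.3581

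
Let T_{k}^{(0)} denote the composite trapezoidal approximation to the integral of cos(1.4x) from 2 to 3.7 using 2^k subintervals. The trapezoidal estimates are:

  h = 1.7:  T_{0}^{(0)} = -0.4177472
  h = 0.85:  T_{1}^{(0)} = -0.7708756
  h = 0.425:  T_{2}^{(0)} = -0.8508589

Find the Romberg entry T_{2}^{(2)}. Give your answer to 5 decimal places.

Richardson extrapolation on the trapezoidal column (denominator 4−1=3):
T_{1}^{(1)} = (4·(-0.7708756) − (-0.4177472)) / 3 = -0.8885851
T_{2}^{(1)} = (4·(-0.8508589) − (-0.7708756)) / 3 = -0.8775200
T_{2}^{(2)} = -0.8775200 + (-0.8775200 − (-0.8885851))/15 = -0.8767823
(Column j=1 coincides with Simpson's rule on the same nodes.)

-0.87678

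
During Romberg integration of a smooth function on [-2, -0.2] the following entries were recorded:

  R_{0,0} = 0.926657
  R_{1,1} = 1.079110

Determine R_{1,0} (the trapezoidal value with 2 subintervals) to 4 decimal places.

1.0410

From R_{1,1} = (4·R_{1,0} − R_{0,0})/3, solve for R_{1,0}:
4·R_{1,0} = 3·1.079110 + 0.926657 = 4.163987
R_{1,0} = 1.040997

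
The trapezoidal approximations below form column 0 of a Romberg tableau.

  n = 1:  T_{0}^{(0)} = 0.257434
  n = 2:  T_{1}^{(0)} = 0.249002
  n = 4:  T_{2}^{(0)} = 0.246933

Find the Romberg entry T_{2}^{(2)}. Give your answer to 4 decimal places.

Richardson extrapolation on the trapezoidal column (denominator 4−1=3):
T_{1}^{(1)} = 0.249002 + (0.249002 − 0.257434)/3 = 0.246191
T_{2}^{(1)} = 0.246933 + (0.246933 − 0.249002)/3 = 0.246243
T_{2}^{(2)} = 0.246243 + (0.246243 − 0.246191)/15 = 0.246246

0.2462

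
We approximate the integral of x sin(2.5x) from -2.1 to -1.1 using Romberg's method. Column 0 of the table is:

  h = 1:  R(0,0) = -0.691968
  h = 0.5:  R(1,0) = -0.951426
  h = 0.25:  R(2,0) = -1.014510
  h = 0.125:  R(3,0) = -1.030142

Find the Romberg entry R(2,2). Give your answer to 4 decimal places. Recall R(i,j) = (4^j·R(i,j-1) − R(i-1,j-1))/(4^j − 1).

Richardson extrapolation on the trapezoidal column (denominator 4−1=3):
R(1,1) = (4·(-0.951426) − (-0.691968)) / 3 = -1.037912
R(2,1) = (4·(-1.014510) − (-0.951426)) / 3 = -1.035538
R(2,2) = -1.035538 + (-1.035538 − (-1.037912))/15 = -1.035380

-1.0354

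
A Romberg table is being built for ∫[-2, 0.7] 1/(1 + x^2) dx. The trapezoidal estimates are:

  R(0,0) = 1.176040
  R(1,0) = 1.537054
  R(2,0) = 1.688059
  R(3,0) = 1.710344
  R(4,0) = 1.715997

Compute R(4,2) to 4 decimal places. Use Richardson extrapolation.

1.7179

R(3,1) = 1.710344 + (1.710344 − 1.688059)/3 = 1.717772
R(4,1) = (4·1.715997 − 1.710344) / 3 = 1.717881
R(4,2) = (16·1.717881 − 1.717772) / 15 = 1.717888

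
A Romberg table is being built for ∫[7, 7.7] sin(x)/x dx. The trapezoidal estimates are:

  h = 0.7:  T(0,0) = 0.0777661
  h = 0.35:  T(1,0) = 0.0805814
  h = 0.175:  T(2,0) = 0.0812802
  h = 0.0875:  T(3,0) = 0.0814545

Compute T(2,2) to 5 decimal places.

Richardson extrapolation on the trapezoidal column (denominator 4−1=3):
T(1,1) = 0.0805814 + (0.0805814 − 0.0777661)/3 = 0.0815198
T(2,1) = (4·0.0812802 − 0.0805814) / 3 = 0.0815131
T(2,2) = (16·0.0815131 − 0.0815198) / 15 = 0.0815127

0.08151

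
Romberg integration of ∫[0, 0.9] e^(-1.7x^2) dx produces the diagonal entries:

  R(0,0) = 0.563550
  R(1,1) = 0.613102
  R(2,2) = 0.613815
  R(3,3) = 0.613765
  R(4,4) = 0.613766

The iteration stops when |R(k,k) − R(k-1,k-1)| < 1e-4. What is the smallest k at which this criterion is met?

k = 3

|R(1,1) − R(0,0)| = 0.049552 ≥ 1e-4
|R(2,2) − R(1,1)| = 0.000713 ≥ 1e-4
|R(3,3) − R(2,2)| = 0.000050 < 1e-4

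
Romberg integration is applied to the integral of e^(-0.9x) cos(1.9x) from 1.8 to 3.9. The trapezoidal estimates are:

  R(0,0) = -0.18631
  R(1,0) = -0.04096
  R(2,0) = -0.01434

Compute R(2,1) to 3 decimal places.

-0.005

R(2,1) = -0.01434 + (-0.01434 − (-0.04096))/3 = -0.00547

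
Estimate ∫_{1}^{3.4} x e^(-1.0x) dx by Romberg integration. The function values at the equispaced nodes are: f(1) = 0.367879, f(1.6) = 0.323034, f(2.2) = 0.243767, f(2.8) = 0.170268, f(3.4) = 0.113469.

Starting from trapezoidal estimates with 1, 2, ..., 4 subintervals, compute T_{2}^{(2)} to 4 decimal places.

T_{0}^{(0)} (trapezoid, 1 panel, h=2.4000): 0.577618
T_{1}^{(0)} (trapezoid, 2 panels, h=1.2000): 0.581329
T_{2}^{(0)} (trapezoid, 4 panels, h=0.6000): 0.586646
T_{1}^{(1)} = 0.581329 + (0.581329 − 0.577618)/3 = 0.582566
T_{2}^{(1)} = 0.586646 + (0.586646 − 0.581329)/3 = 0.588418
T_{2}^{(2)} = 0.588418 + (0.588418 − 0.582566)/15 = 0.588808

0.5888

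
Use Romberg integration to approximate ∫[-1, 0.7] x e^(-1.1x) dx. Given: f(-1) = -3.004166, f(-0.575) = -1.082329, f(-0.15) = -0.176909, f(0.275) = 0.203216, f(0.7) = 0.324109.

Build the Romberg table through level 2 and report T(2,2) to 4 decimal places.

-0.9258

T(0,0) (trapezoid, 1 panel, h=1.7000): -2.278048
T(1,0) (trapezoid, 2 panels, h=0.8500): -1.289397
T(2,0) (trapezoid, 4 panels, h=0.4250): -1.018321
T(1,1) = -1.289397 + (-1.289397 − (-2.278048))/3 = -0.959847
T(2,1) = -1.018321 + (-1.018321 − (-1.289397))/3 = -0.927962
T(2,2) = -0.927962 + (-0.927962 − (-0.959847))/15 = -0.925836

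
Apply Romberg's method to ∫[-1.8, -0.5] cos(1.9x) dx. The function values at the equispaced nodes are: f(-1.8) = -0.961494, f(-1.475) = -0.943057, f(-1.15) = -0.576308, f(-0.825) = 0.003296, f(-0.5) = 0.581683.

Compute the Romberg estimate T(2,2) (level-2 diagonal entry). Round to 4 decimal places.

-0.5727

T(0,0) (trapezoid, 1 panel, h=1.3000): -0.246877
T(1,0) (trapezoid, 2 panels, h=0.6500): -0.498039
T(2,0) (trapezoid, 4 panels, h=0.3250): -0.554442
T(1,1) = -0.498039 + (-0.498039 − (-0.246877))/3 = -0.581760
T(2,1) = -0.554442 + (-0.554442 − (-0.498039))/3 = -0.573243
T(2,2) = -0.573243 + (-0.573243 − (-0.581760))/15 = -0.572675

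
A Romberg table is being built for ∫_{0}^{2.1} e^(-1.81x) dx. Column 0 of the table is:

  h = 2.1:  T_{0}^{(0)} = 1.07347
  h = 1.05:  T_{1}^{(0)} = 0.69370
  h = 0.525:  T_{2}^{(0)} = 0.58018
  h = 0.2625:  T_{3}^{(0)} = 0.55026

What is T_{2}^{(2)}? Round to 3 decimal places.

T_{1}^{(1)} = (4·0.69370 − 1.07347) / 3 = 0.56711
T_{2}^{(1)} = (4·0.58018 − 0.69370) / 3 = 0.54234
T_{2}^{(2)} = 0.54234 + (0.54234 − 0.56711)/15 = 0.54069

0.541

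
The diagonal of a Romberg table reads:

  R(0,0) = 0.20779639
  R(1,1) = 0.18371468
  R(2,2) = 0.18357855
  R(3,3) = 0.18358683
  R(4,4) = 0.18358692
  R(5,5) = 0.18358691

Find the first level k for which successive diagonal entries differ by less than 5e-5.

|R(1,1) − R(0,0)| = 0.02408171 ≥ 5e-5
|R(2,2) − R(1,1)| = 0.00013613 ≥ 5e-5
|R(3,3) − R(2,2)| = 0.00000828 < 5e-5

k = 3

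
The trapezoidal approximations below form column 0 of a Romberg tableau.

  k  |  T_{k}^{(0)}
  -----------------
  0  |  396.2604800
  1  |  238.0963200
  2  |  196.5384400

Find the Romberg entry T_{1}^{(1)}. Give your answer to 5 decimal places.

185.37493

T_{1}^{(1)} = 238.0963200 + (238.0963200 − 396.2604800)/3 = 185.3749333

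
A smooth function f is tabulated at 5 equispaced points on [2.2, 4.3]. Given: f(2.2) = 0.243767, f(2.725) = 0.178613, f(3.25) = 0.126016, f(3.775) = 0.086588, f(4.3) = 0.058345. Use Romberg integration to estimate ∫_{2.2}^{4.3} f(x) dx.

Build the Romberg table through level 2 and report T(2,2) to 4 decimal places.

0.2826

T(0,0) (trapezoid, 1 panel, h=2.1000): 0.317218
T(1,0) (trapezoid, 2 panels, h=1.0500): 0.290926
T(2,0) (trapezoid, 4 panels, h=0.5250): 0.284693
T(1,1) = 0.290926 + (0.290926 − 0.317218)/3 = 0.282162
T(2,1) = 0.284693 + (0.284693 − 0.290926)/3 = 0.282615
T(2,2) = 0.282615 + (0.282615 − 0.282162)/15 = 0.282645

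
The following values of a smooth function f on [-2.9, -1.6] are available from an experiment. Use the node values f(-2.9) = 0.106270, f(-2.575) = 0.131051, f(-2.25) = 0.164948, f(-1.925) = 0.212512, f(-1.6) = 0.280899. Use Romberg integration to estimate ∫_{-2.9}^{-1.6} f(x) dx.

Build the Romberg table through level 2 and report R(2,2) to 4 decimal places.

0.2265

R(0,0) (trapezoid, 1 panel, h=1.3000): 0.251660
R(1,0) (trapezoid, 2 panels, h=0.6500): 0.233046
R(2,0) (trapezoid, 4 panels, h=0.3250): 0.228181
R(1,1) = 0.233046 + (0.233046 − 0.251660)/3 = 0.226841
R(2,1) = 0.228181 + (0.228181 − 0.233046)/3 = 0.226559
R(2,2) = 0.226559 + (0.226559 − 0.226841)/15 = 0.226540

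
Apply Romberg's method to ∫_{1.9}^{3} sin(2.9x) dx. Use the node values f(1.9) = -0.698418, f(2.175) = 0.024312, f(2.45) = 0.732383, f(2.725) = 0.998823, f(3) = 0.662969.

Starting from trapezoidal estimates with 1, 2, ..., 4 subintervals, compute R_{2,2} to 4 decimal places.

R_{0,0} (trapezoid, 1 panel, h=1.1000): -0.019497
R_{1,0} (trapezoid, 2 panels, h=0.5500): 0.393062
R_{2,0} (trapezoid, 4 panels, h=0.2750): 0.477893
R_{1,1} = 0.393062 + (0.393062 − (-0.019497))/3 = 0.530582
R_{2,1} = 0.477893 + (0.477893 − 0.393062)/3 = 0.506170
R_{2,2} = 0.506170 + (0.506170 − 0.530582)/15 = 0.504543

0.5045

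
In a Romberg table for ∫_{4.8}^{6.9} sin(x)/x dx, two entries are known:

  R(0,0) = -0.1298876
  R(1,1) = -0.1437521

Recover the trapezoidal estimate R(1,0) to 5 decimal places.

From R(1,1) = (4·R(1,0) − R(0,0))/3, solve for R(1,0):
4·R(1,0) = 3·(-0.1437521) + (-0.1298876) = -0.5611439
R(1,0) = -0.1402860

-0.14029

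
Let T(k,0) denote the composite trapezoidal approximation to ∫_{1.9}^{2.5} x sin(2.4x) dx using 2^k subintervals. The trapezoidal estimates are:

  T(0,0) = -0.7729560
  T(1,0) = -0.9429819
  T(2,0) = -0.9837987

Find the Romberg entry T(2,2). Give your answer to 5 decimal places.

-0.99725

T(1,1) = -0.9429819 + (-0.9429819 − (-0.7729560))/3 = -0.9996572
T(2,1) = -0.9837987 + (-0.9837987 − (-0.9429819))/3 = -0.9974043
T(2,2) = (16·(-0.9974043) − (-0.9996572)) / 15 = -0.9972541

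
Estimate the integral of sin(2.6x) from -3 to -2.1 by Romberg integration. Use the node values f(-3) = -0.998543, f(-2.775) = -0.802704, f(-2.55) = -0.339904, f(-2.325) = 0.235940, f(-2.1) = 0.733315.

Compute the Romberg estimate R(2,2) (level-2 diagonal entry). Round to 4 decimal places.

-0.2407

R(0,0) (trapezoid, 1 panel, h=0.9000): -0.119353
R(1,0) (trapezoid, 2 panels, h=0.4500): -0.212633
R(2,0) (trapezoid, 4 panels, h=0.2250): -0.233838
R(1,1) = -0.212633 + (-0.212633 − (-0.119353))/3 = -0.243726
R(2,1) = -0.233838 + (-0.233838 − (-0.212633))/3 = -0.240906
R(2,2) = -0.240906 + (-0.240906 − (-0.243726))/15 = -0.240718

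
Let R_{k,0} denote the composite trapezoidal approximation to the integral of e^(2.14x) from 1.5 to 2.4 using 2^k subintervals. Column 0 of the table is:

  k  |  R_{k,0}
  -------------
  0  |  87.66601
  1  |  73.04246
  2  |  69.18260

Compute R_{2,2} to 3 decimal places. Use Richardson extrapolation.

Richardson extrapolation on the trapezoidal column (denominator 4−1=3):
R_{1,1} = (4·73.04246 − 87.66601) / 3 = 68.16794
R_{2,1} = 69.18260 + (69.18260 − 73.04246)/3 = 67.89598
R_{2,2} = (16·67.89598 − 68.16794) / 15 = 67.87785

67.878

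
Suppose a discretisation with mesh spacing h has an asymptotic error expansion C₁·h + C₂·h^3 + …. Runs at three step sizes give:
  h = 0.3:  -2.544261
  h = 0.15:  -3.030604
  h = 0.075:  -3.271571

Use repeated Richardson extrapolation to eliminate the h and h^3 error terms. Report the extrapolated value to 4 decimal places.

First eliminate the h term (factor 2^1 = 2):
  B₁ = (2·(-3.030604) − (-2.544261))/1 = -3.516947
  B₂ = (2·(-3.271571) − (-3.030604))/1 = -3.512538
Then eliminate the h^3 term (factor 2^3 = 8):
  (8·(-3.512538) − (-3.516947))/7 = -3.511908

-3.5119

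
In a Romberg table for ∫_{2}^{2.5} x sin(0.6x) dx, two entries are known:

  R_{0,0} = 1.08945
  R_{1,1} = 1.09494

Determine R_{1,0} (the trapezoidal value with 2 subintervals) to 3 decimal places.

1.094

From R_{1,1} = (4·R_{1,0} − R_{0,0})/3, solve for R_{1,0}:
4·R_{1,0} = 3·1.09494 + 1.08945 = 4.37427
R_{1,0} = 1.09357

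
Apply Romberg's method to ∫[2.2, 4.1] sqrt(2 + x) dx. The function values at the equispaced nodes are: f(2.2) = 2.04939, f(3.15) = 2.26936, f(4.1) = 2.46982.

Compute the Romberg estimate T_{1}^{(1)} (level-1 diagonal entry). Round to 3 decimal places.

T_{0}^{(0)} (trapezoid, 1 panel, h=1.9000): 4.29325
T_{1}^{(0)} (trapezoid, 2 panels, h=0.9500): 4.30252
T_{1}^{(1)} = 4.30252 + (4.30252 − 4.29325)/3 = 4.30561

4.306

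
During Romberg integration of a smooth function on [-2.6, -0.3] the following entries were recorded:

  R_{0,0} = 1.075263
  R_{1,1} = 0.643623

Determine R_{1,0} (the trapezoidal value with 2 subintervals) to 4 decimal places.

0.7515

From R_{1,1} = (4·R_{1,0} − R_{0,0})/3, solve for R_{1,0}:
4·R_{1,0} = 3·0.643623 + 1.075263 = 3.006132
R_{1,0} = 0.751533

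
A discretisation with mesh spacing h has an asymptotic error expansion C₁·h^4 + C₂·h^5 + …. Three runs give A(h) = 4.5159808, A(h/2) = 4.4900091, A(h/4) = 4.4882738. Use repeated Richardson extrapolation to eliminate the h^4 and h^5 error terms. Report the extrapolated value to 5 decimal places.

First eliminate the h^4 term (factor 2^4 = 16):
  B₁ = (16·4.4900091 − 4.5159808)/15 = 4.4882777
  B₂ = (16·4.4882738 − 4.4900091)/15 = 4.4881581
Then eliminate the h^5 term (factor 2^5 = 32):
  (32·4.4881581 − 4.4882777)/31 = 4.4881542

4.48815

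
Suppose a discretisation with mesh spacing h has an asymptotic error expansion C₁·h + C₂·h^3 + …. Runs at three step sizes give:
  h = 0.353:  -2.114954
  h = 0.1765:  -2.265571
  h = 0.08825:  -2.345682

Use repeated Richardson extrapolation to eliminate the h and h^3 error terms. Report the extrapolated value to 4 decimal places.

-2.4272

First eliminate the h term (factor 2^1 = 2):
  B₁ = (2·(-2.265571) − (-2.114954))/1 = -2.416188
  B₂ = (2·(-2.345682) − (-2.265571))/1 = -2.425793
Then eliminate the h^3 term (factor 2^3 = 8):
  (8·(-2.425793) − (-2.416188))/7 = -2.427165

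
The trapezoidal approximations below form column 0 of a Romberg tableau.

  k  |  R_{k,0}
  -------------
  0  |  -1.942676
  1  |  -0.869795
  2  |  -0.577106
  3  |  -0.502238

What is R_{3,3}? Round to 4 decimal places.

Richardson extrapolation on the trapezoidal column (denominator 4−1=3):
R_{1,1} = (4·(-0.869795) − (-1.942676)) / 3 = -0.512168
R_{2,1} = (4·(-0.577106) − (-0.869795)) / 3 = -0.479543
R_{3,1} = (4·(-0.502238) − (-0.577106)) / 3 = -0.477282
R_{2,2} = -0.479543 + (-0.479543 − (-0.512168))/15 = -0.477368
R_{3,2} = (16·(-0.477282) − (-0.479543)) / 15 = -0.477131
R_{3,3} = (64·(-0.477131) − (-0.477368)) / 63 = -0.477127
(Column j=1 coincides with Simpson's rule on the same nodes.)

-0.4771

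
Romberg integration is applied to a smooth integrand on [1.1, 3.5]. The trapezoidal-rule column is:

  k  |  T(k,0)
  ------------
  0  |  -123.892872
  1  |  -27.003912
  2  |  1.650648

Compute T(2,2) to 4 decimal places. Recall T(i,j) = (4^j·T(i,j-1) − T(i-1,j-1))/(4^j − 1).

11.5962

Richardson extrapolation on the trapezoidal column (denominator 4−1=3):
T(1,1) = -27.003912 + (-27.003912 − (-123.892872))/3 = 5.292408
T(2,1) = 1.650648 + (1.650648 − (-27.003912))/3 = 11.202168
T(2,2) = 11.202168 + (11.202168 − 5.292408)/15 = 11.596152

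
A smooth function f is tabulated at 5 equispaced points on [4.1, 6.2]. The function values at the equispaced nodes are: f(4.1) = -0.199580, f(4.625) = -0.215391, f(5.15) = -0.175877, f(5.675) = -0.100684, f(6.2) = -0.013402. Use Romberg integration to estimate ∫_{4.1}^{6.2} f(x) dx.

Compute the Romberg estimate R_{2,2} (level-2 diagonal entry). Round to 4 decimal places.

-0.3200

R_{0,0} (trapezoid, 1 panel, h=2.1000): -0.223631
R_{1,0} (trapezoid, 2 panels, h=1.0500): -0.296486
R_{2,0} (trapezoid, 4 panels, h=0.5250): -0.314183
R_{1,1} = -0.296486 + (-0.296486 − (-0.223631))/3 = -0.320771
R_{2,1} = -0.314183 + (-0.314183 − (-0.296486))/3 = -0.320082
R_{2,2} = -0.320082 + (-0.320082 − (-0.320771))/15 = -0.320036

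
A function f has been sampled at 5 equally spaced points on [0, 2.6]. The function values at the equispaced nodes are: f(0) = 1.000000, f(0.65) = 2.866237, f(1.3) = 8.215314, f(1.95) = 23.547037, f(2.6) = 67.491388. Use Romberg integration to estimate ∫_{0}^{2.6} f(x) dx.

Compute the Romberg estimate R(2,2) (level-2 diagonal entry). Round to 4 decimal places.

R(0,0) (trapezoid, 1 panel, h=2.6000): 89.038804
R(1,0) (trapezoid, 2 panels, h=1.3000): 55.199310
R(2,0) (trapezoid, 4 panels, h=0.6500): 44.768283
R(1,1) = 55.199310 + (55.199310 − 89.038804)/3 = 43.919479
R(2,1) = 44.768283 + (44.768283 − 55.199310)/3 = 41.291274
R(2,2) = 41.291274 + (41.291274 − 43.919479)/15 = 41.116060

41.1161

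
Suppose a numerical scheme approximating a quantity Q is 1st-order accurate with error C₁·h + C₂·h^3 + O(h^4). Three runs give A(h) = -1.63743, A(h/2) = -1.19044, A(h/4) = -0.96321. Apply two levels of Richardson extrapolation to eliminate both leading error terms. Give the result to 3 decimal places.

-0.735

First eliminate the h term (factor 2^1 = 2):
  B₁ = (2·(-1.19044) − (-1.63743))/1 = -0.74345
  B₂ = (2·(-0.96321) − (-1.19044))/1 = -0.73598
Then eliminate the h^3 term (factor 2^3 = 8):
  (8·(-0.73598) − (-0.74345))/7 = -0.73491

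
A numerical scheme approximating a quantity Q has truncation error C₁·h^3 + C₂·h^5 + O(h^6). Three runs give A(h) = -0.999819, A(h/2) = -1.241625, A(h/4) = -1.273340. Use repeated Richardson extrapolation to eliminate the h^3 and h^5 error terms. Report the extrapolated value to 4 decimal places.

-1.2779

First eliminate the h^3 term (factor 2^3 = 8):
  B₁ = (8·(-1.241625) − (-0.999819))/7 = -1.276169
  B₂ = (8·(-1.273340) − (-1.241625))/7 = -1.277871
Then eliminate the h^5 term (factor 2^5 = 32):
  (32·(-1.277871) − (-1.276169))/31 = -1.277926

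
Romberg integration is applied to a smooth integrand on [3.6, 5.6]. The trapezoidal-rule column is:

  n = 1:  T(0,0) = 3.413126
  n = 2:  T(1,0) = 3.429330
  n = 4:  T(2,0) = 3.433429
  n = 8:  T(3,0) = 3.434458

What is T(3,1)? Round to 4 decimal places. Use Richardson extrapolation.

3.4348

T(3,1) = 3.434458 + (3.434458 − 3.433429)/3 = 3.434801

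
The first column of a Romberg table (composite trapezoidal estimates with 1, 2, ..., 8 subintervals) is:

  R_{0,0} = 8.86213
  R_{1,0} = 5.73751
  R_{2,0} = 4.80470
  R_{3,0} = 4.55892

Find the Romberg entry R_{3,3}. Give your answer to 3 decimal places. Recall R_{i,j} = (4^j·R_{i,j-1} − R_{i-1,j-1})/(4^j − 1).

R_{1,1} = (4·5.73751 − 8.86213) / 3 = 4.69597
R_{2,1} = (4·4.80470 − 5.73751) / 3 = 4.49376
R_{3,1} = (4·4.55892 − 4.80470) / 3 = 4.47699
R_{2,2} = (16·4.49376 − 4.69597) / 15 = 4.48028
R_{3,2} = 4.47699 + (4.47699 − 4.49376)/15 = 4.47587
R_{3,3} = (64·4.47587 − 4.48028) / 63 = 4.47580

4.476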